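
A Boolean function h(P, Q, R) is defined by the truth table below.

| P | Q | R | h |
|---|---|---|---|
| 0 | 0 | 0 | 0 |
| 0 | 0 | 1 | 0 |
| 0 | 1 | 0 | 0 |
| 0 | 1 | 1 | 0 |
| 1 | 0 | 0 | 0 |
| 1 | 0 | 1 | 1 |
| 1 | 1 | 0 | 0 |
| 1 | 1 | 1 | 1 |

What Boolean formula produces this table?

h(P, Q, R) = ((P & ~Q) & R) | ((P & Q) & R)

h=1 on 2 inputs: (1,0,1), (1,1,1). Reading each as a conjunction of literals (P·¬Q·R, P·Q·R) and taking the OR gives the canonical DNF.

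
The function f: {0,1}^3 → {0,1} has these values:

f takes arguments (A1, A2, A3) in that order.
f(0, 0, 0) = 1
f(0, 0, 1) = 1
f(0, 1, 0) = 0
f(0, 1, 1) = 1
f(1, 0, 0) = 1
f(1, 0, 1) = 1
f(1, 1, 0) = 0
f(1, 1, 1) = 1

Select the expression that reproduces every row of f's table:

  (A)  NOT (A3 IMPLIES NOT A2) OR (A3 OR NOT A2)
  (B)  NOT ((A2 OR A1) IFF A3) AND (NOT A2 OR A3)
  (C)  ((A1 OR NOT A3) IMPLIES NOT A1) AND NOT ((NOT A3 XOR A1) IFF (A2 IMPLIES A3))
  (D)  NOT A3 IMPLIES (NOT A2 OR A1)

(B): at (0,0,0) it gives 0, but f = 1 — eliminated.
(C): at (0,0,0) it gives 0, but f = 1 — eliminated.
(D): at (1,1,0) it gives 1, but f = 0 — eliminated.
That leaves (A). Evaluating it on every row reproduces the table of f exactly.

A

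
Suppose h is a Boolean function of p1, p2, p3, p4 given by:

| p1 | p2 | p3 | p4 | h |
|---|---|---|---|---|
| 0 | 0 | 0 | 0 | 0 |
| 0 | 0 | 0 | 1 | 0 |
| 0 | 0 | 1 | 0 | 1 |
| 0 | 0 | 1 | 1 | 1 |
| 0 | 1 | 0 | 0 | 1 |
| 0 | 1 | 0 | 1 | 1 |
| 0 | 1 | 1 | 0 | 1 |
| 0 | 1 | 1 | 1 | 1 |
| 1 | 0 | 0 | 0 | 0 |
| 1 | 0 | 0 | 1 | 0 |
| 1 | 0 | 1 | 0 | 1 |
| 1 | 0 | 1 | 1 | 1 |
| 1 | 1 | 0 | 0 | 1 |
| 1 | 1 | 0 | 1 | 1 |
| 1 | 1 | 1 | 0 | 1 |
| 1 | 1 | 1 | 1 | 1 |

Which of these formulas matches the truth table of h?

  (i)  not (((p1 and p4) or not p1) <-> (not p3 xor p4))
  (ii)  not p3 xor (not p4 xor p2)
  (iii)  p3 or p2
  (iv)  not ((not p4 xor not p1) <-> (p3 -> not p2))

iii

(i) fails at (0,0,0,1): the formula yields 1, h is 0.
(ii) fails at (0,0,0,1): the formula yields 1, h is 0.
(iv) fails at (0,0,0,0): the formula yields 1, h is 0.
Only (iii) survives; checking it on all 16 rows confirms it matches h.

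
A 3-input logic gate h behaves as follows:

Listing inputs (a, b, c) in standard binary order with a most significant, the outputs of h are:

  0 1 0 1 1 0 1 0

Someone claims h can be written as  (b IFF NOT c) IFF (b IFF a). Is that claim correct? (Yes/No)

Test each input against both h and the formula:
  a=0, b=0, c=0: formula gives 0, h = 0 ✓
  a=0, b=0, c=1: formula gives 1, h = 1 ✓
  a=0, b=1, c=0: formula gives 0, h = 0 ✓
  a=0, b=1, c=1: formula gives 1, h = 1 ✓
  a=1, b=0, c=0: formula gives 1, h = 1 ✓
  … (the remaining 3 rows also agree.)
Every row agrees, so the formula is equivalent.

Yes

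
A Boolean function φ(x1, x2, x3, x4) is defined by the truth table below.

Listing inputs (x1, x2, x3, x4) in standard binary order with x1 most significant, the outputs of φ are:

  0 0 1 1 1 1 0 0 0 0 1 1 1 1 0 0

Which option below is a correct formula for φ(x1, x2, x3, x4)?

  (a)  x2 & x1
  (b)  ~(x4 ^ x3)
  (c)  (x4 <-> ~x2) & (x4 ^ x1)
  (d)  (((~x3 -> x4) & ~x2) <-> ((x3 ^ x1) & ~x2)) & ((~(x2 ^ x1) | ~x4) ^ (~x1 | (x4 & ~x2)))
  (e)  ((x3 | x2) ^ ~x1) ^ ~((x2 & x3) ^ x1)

(a) fails at (0,0,1,0): the formula yields 0, φ is 1.
(b) fails at (0,0,0,0): the formula yields 1, φ is 0.
(c) fails at (0,0,0,1): the formula yields 1, φ is 0.
(d) fails at (0,0,1,0): the formula yields 0, φ is 1.
Only (e) survives; checking it on all 16 rows confirms it matches φ.

e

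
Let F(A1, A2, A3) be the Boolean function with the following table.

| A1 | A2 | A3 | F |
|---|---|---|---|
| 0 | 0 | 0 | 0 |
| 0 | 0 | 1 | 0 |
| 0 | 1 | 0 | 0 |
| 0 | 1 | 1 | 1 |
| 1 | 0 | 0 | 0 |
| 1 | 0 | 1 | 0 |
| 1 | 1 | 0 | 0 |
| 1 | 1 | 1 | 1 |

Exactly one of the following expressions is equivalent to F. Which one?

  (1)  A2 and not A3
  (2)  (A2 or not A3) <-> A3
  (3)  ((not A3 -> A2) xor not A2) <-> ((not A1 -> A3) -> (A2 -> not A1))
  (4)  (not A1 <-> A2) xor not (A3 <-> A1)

(1): at (0,1,0) it gives 1, but F = 0 — eliminated.
(3): at (0,0,0) it gives 1, but F = 0 — eliminated.
(4): at (0,0,1) it gives 1, but F = 0 — eliminated.
That leaves (2). Evaluating it on every row reproduces the table of F exactly.

2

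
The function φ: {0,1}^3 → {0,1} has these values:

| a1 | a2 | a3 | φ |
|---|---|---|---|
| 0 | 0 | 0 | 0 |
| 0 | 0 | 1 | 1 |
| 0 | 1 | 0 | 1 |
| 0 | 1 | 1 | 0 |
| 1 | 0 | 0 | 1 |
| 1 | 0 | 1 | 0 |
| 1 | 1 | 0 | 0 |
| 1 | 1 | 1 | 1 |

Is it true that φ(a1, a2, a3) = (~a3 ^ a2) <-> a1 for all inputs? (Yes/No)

Test each input against both φ and the formula:
  a1=0, a2=0, a3=0: formula gives 0, φ = 0 ✓
  a1=0, a2=0, a3=1: formula gives 1, φ = 1 ✓
  a1=0, a2=1, a3=0: formula gives 1, φ = 1 ✓
  a1=0, a2=1, a3=1: formula gives 0, φ = 0 ✓
  a1=1, a2=0, a3=0: formula gives 1, φ = 1 ✓
  …and likewise for the remaining 3 rows.
No disagreement on any input; they are logically equivalent.

Yes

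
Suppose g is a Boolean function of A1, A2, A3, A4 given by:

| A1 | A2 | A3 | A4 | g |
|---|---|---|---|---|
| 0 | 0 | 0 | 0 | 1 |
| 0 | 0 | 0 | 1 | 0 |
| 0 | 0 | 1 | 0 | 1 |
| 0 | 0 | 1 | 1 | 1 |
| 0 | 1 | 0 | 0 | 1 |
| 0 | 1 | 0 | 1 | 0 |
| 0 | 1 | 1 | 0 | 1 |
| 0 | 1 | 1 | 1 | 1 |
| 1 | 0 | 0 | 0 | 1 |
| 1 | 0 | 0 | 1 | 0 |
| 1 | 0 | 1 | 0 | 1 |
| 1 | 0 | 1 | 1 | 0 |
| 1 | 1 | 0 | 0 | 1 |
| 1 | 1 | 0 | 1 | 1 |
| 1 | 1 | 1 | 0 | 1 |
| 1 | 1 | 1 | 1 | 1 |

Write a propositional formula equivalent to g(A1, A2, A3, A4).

The 0-rows are (0,0,0,1), (0,1,0,1), (1,0,0,1), (1,0,1,1). Take each as a conjunction (¬A1·¬A2·¬A3·A4, ¬A1·A2·¬A3·A4, A1·¬A2·¬A3·A4, A1·¬A2·A3·A4), form their disjunction, and complement — that gives a formula that is 1 everywhere g is.

g(A1, A2, A3, A4) = ~((((((~A1 & ~A2) & ~A3) & A4) | (((~A1 & A2) & ~A3) & A4)) | (((A1 & ~A2) & ~A3) & A4)) | (((A1 & ~A2) & A3) & A4))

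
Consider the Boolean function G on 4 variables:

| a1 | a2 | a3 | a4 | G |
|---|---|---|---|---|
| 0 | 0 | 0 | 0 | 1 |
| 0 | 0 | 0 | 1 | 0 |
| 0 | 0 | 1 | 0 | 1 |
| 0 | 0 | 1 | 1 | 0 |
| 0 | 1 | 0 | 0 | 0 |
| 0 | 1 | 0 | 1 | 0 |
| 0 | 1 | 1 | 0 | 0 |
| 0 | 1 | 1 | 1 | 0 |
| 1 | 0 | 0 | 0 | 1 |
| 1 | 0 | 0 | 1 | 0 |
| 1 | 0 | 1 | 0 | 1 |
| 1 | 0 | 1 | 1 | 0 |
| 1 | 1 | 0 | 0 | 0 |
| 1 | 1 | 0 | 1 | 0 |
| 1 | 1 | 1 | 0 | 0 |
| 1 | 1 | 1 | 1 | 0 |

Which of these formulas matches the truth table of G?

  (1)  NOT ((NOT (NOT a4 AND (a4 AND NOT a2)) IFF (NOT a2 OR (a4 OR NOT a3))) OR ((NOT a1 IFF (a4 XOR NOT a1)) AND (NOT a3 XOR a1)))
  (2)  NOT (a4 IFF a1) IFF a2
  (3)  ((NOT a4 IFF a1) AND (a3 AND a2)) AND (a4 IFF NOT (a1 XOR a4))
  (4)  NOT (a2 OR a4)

4

(1) fails at (0,0,0,0): the formula yields 0, G is 1.
(2) fails at (0,1,0,1): the formula yields 1, G is 0.
(3) fails at (0,0,0,0): the formula yields 0, G is 1.
That leaves (4). Evaluating it on every row reproduces the table of G exactly.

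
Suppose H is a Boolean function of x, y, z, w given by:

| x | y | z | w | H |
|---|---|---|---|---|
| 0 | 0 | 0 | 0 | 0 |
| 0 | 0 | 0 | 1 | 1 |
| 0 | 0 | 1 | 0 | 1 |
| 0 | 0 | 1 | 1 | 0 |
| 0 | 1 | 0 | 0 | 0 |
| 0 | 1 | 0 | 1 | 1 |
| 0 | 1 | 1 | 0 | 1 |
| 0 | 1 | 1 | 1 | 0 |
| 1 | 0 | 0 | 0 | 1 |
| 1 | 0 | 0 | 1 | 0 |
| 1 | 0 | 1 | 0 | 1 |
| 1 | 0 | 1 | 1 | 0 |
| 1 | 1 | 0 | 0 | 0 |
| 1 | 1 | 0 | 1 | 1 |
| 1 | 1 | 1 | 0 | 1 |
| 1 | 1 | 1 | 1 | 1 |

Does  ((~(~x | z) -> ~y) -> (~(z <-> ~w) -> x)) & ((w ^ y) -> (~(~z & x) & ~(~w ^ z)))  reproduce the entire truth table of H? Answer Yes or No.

Yes

Check the formula against H row by row:
  x=0, y=0, z=0, w=0: formula gives 0, H = 0 ✓
  x=0, y=0, z=0, w=1: formula gives 1, H = 1 ✓
  x=0, y=0, z=1, w=0: formula gives 1, H = 1 ✓
  x=0, y=0, z=1, w=1: formula gives 0, H = 0 ✓
  … (the remaining 12 rows also agree.)
Every row agrees, so the formula is equivalent.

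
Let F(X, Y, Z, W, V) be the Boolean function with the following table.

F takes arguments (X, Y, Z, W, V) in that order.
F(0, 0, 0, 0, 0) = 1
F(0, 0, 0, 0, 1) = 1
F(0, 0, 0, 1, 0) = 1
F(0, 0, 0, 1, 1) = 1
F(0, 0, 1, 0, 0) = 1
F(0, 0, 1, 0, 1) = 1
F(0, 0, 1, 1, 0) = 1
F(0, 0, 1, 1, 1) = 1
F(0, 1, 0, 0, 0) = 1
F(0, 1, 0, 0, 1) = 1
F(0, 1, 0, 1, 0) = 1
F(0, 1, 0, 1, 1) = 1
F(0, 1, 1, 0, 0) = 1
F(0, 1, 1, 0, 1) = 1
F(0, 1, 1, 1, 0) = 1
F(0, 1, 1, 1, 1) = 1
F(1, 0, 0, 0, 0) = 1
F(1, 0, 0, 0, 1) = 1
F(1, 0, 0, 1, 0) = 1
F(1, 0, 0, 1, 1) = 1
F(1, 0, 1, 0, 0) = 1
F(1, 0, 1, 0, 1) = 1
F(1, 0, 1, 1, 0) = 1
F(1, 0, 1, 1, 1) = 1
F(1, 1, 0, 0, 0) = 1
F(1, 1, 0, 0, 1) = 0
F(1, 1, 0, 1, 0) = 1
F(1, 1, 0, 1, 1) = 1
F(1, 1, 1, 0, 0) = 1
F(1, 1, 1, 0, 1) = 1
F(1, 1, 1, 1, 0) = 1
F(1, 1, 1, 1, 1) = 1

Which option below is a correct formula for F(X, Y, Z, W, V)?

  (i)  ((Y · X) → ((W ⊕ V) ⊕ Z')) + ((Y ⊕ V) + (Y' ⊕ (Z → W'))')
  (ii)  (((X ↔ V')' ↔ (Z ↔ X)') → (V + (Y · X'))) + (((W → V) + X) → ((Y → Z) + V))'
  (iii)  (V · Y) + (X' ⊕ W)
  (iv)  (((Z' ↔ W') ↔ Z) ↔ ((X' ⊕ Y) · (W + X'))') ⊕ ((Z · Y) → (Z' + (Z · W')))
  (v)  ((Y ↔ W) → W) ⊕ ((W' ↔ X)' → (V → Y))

i

(ii) disagrees with F on (0,0,1,0,0) (formula → 0, table → 1); rule it out.
(iii) disagrees with F on (0,0,0,1,0) (formula → 0, table → 1); rule it out.
(iv) disagrees with F on (0,0,0,0,0) (formula → 0, table → 1); rule it out.
(v) disagrees with F on (0,0,0,0,1) (formula → 0, table → 1); rule it out.
That leaves (i). Evaluating it on every row reproduces the table of F exactly.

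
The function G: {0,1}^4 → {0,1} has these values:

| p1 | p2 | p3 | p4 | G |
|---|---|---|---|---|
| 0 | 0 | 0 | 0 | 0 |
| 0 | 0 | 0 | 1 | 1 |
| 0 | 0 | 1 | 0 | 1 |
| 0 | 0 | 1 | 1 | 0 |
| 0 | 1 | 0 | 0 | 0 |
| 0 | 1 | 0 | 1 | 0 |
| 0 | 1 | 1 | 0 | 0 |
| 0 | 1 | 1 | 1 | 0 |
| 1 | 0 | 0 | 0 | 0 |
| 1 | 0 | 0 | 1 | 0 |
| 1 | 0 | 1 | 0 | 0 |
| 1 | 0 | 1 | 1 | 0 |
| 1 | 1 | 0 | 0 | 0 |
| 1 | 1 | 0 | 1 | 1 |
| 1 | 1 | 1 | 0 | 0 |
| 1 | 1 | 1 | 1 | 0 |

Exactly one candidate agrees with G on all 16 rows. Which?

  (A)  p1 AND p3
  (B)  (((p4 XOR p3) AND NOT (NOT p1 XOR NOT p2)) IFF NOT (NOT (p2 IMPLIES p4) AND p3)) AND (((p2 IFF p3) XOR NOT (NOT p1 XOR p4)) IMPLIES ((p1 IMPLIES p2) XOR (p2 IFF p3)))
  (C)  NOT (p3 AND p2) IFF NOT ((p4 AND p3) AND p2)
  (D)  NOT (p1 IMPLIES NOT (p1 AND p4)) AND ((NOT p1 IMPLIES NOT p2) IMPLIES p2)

(A) fails at (0,0,0,1): the formula yields 0, G is 1.
(C) fails at (0,0,0,0): the formula yields 1, G is 0.
(D) fails at (0,0,0,1): the formula yields 0, G is 1.
Only (B) survives; checking it on all 16 rows confirms it matches G.

B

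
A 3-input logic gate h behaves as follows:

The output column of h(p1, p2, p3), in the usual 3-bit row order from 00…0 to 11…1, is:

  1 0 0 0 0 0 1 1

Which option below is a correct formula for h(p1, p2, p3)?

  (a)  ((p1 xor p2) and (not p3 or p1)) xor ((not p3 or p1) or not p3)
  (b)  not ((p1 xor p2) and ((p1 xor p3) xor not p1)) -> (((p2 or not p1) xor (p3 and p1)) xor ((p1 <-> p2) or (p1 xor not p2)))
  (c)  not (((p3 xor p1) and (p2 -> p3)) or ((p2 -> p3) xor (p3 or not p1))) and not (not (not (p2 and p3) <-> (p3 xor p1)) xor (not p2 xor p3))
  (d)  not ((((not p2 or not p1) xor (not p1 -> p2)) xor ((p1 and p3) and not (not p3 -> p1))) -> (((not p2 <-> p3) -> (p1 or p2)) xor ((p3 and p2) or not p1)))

(b) fails at (0,0,0): the formula yields 0, h is 1.
(c) fails at (1,1,1): the formula yields 0, h is 1.
(d) fails at (1,1,0): the formula yields 0, h is 1.
(a) is the remaining candidate, and it agrees with h on all 8 inputs.

a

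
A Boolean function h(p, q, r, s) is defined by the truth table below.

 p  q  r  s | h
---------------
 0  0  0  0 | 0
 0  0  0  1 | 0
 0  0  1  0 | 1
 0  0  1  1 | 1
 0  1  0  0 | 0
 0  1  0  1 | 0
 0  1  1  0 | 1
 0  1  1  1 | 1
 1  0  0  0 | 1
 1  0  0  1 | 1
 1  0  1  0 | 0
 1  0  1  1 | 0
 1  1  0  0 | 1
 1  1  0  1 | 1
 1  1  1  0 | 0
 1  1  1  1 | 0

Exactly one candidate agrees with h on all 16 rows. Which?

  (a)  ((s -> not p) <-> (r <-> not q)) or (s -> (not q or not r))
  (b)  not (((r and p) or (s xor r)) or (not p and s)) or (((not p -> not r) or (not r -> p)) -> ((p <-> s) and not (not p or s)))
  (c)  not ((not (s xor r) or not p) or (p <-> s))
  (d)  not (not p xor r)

(a) disagrees with h on (0,0,0,0) (formula → 1, table → 0); rule it out.
(b) disagrees with h on (0,0,0,0) (formula → 1, table → 0); rule it out.
(c) disagrees with h on (0,0,1,0) (formula → 0, table → 1); rule it out.
That leaves (d). Evaluating it on every row reproduces the table of h exactly.

d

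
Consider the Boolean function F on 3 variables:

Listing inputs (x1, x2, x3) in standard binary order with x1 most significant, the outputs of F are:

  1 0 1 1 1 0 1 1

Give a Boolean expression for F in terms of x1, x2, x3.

F(x1, x2, x3) = not (((not x1 and not x2) and x3) or ((x1 and not x2) and x3))

There are just 2 zero rows: (0,0,1), (1,0,1). Their minterms are ¬x1·¬x2·x3, x1·¬x2·x3; the OR of those covers precisely the 0-outputs, and negating it yields F.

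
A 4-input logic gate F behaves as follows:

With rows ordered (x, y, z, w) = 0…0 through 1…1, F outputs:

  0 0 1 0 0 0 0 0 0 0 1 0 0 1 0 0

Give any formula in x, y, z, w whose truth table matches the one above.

F=1 on 3 inputs: (0,0,1,0), (1,0,1,0), (1,1,0,1). Reading each as a conjunction of literals (¬x·¬y·z·¬w, x·¬y·z·¬w, x·y·¬z·w) and taking the OR gives the canonical DNF.

F(x, y, z, w) = ((((not x and not y) and z) and not w) or (((x and not y) and z) and not w)) or (((x and y) and not z) and w)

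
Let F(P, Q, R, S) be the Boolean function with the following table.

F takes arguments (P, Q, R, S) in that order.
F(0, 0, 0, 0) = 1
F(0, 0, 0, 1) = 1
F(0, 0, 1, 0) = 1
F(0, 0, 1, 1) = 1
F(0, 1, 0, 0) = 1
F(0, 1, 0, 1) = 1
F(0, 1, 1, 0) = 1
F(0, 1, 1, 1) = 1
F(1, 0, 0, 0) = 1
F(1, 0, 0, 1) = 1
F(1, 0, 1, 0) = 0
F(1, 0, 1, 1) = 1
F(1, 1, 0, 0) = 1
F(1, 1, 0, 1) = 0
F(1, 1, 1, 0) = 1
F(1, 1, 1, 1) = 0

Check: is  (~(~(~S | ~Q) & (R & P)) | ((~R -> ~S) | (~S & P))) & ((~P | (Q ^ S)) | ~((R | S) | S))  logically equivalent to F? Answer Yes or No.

Yes

Check the formula against F row by row:
  P=0, Q=0, R=0, S=0: formula gives 1, F = 1 ✓
  P=0, Q=0, R=0, S=1: formula gives 1, F = 1 ✓
  P=0, Q=0, R=1, S=0: formula gives 1, F = 1 ✓
  P=0, Q=0, R=1, S=1: formula gives 1, F = 1 ✓
  …and likewise for the remaining 12 rows.
Every row agrees, so the formula is equivalent.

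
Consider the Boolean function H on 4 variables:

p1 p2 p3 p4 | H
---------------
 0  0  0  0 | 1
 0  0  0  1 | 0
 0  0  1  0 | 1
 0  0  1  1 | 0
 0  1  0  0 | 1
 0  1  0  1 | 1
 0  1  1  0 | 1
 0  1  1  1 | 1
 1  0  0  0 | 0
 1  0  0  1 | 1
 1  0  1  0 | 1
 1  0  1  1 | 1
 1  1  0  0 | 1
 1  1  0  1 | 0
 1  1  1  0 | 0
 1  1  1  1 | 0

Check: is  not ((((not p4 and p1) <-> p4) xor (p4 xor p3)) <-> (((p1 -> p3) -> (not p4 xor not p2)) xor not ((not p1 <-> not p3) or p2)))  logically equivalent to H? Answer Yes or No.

Evaluate not ((((not p4 and p1) <-> p4) xor (p4 xor p3)) <-> (((p1 -> p3) -> (not p4 xor not p2)) xor not ((not p1 <-> not p3) or p2))) on each row and compare to H:
  p1=0, p2=0, p3=0, p4=0: formula gives 1, H = 1 ✓
  p1=0, p2=0, p3=0, p4=1: formula gives 0, H = 0 ✓
  p1=0, p2=0, p3=1, p4=0: formula gives 1, H = 1 ✓
  p1=0, p2=0, p3=1, p4=1: formula gives 0, H = 0 ✓
  p1=0, p2=1, p3=0, p4=0: formula gives 0, but H = 1 ✗
Since they disagree at (0,1,0,0), the expression is not a correct formula for H.

No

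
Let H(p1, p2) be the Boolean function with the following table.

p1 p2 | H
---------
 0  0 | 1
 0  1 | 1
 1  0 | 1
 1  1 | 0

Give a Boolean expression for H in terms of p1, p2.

The output is 0 only when every input is 1 — NAND of all inputs.

H(p1, p2) = ~(p1 & p2)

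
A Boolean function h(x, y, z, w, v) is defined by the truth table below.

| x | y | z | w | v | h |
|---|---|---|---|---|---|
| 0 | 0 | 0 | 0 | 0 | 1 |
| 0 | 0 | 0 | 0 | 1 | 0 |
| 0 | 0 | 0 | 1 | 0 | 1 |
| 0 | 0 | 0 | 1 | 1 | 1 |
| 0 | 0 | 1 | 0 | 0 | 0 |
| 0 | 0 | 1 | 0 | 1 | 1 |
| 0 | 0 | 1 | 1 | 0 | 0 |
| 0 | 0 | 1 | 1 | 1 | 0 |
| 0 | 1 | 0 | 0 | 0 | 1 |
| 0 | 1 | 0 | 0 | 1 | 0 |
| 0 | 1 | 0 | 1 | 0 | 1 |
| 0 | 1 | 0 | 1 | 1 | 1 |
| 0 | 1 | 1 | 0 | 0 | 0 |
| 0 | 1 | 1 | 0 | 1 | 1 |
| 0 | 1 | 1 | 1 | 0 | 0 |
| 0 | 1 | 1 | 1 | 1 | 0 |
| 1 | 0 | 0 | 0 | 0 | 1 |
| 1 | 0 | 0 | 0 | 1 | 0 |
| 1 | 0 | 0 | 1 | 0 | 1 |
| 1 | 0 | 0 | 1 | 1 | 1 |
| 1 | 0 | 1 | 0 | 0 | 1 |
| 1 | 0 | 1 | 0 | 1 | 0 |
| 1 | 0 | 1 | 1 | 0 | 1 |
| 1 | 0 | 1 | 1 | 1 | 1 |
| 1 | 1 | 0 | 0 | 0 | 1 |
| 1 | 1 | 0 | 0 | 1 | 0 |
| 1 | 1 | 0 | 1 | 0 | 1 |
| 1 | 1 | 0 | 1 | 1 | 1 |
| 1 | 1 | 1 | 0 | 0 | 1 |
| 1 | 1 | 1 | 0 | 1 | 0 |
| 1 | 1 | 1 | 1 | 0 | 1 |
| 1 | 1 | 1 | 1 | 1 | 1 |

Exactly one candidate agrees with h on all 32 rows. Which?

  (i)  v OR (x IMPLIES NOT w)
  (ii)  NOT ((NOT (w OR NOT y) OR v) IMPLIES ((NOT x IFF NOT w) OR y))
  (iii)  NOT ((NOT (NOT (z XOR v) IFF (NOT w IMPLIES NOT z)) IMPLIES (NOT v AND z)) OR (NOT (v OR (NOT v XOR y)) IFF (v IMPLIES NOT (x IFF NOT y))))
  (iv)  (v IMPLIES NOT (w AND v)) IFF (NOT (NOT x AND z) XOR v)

iv

(i) disagrees with h on (0,0,0,0,1) (formula → 1, table → 0); rule it out.
(ii) disagrees with h on (0,0,0,0,0) (formula → 0, table → 1); rule it out.
(iii) disagrees with h on (0,0,0,0,0) (formula → 0, table → 1); rule it out.
(iv) is the remaining candidate, and it agrees with h on all 32 inputs.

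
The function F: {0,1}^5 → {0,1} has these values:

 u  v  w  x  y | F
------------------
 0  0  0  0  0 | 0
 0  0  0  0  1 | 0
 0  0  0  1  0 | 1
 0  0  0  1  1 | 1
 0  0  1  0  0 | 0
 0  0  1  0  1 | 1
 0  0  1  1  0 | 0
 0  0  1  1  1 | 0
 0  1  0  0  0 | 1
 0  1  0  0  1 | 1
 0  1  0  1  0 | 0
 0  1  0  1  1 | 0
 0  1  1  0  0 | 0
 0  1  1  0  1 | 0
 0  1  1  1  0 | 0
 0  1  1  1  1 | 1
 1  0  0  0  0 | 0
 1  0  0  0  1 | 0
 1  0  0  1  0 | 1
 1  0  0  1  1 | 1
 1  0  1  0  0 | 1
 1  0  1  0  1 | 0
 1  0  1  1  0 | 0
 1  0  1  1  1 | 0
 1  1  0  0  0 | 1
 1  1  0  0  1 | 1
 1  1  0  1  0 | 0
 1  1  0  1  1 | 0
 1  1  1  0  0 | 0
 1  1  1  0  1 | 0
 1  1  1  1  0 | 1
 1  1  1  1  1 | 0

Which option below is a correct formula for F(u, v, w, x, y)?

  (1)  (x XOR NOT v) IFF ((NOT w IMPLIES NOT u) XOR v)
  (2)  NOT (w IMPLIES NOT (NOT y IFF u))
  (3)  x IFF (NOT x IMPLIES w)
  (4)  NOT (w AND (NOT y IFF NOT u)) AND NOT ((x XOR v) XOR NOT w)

(1) disagrees with F on (0,0,0,0,0) (formula → 1, table → 0); rule it out.
(2) disagrees with F on (0,0,0,1,0) (formula → 0, table → 1); rule it out.
(3) disagrees with F on (0,0,0,0,0) (formula → 1, table → 0); rule it out.
(4) is the remaining candidate, and it agrees with F on all 32 inputs.

4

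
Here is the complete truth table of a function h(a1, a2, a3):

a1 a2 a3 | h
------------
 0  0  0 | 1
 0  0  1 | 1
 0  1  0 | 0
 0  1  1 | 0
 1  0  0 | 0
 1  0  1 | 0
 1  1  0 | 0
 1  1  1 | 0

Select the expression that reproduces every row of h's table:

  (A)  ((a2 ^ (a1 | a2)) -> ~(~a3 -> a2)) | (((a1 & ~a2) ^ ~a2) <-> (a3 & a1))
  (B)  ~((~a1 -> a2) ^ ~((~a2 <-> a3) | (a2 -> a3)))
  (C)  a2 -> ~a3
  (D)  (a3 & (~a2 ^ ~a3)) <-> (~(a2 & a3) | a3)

(A) disagrees with h on (0,1,0) (formula → 1, table → 0); rule it out.
(C) disagrees with h on (0,1,0) (formula → 1, table → 0); rule it out.
(D) disagrees with h on (0,0,0) (formula → 0, table → 1); rule it out.
That leaves (B). Evaluating it on every row reproduces the table of h exactly.

B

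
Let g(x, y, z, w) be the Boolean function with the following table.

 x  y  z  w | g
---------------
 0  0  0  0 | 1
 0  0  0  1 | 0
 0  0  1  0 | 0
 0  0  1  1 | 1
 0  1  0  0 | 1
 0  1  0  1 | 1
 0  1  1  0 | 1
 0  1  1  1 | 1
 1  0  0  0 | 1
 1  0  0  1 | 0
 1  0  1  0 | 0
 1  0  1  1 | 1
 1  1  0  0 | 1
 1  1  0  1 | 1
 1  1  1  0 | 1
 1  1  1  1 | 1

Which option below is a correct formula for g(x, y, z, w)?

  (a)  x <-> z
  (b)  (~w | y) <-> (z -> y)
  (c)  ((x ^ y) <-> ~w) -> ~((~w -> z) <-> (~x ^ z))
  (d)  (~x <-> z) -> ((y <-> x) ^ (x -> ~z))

b

(a): at (0,0,0,1) it gives 1, but g = 0 — eliminated.
(c): at (0,0,1,0) it gives 1, but g = 0 — eliminated.
(d): at (0,0,0,1) it gives 1, but g = 0 — eliminated.
(b) is the remaining candidate, and it agrees with g on all 16 inputs.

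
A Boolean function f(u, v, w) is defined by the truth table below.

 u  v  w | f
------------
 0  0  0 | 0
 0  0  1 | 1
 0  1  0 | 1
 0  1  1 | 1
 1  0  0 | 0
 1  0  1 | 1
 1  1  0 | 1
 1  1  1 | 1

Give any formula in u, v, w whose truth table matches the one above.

f is 0 on only 2 rows — (0,0,0), (1,0,0). Writing each as a minterm (¬u·¬v·¬w, u·¬v·¬w) and OR-ing them characterizes exactly where f=0, so f is the negation of that disjunction.

f(u, v, w) = ~(((~u & ~v) & ~w) | ((u & ~v) & ~w))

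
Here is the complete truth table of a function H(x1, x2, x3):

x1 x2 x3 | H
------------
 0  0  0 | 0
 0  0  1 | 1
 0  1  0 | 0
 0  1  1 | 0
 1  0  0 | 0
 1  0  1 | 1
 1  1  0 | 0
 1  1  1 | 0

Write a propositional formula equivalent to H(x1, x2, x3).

H(x1, x2, x3) = ((NOT x1 AND NOT x2) AND x3) OR ((x1 AND NOT x2) AND x3)

H=1 on 2 inputs: (0,0,1), (1,0,1). Reading each as a conjunction of literals (¬x1·¬x2·x3, x1·¬x2·x3) and taking the OR gives the canonical DNF.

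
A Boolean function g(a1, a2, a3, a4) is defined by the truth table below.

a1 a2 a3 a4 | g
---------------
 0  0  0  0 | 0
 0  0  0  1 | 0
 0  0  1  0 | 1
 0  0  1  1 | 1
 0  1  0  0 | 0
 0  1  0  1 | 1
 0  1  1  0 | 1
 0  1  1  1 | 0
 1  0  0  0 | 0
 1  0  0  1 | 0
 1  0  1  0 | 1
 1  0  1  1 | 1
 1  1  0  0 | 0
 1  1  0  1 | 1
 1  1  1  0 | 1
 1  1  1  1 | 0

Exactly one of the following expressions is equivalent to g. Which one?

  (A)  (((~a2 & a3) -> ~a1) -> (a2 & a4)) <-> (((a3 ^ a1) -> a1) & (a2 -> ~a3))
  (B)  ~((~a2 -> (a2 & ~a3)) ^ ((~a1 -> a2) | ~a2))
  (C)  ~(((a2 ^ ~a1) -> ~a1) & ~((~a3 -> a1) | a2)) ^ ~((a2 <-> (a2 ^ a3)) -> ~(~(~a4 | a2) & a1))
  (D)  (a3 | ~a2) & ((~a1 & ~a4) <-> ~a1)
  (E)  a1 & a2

A

(B) fails at (0,0,1,0): the formula yields 0, g is 1.
(C) fails at (0,1,0,0): the formula yields 1, g is 0.
(D) fails at (0,0,0,0): the formula yields 1, g is 0.
(E) fails at (0,0,1,0): the formula yields 0, g is 1.
(A) is the remaining candidate, and it agrees with g on all 16 inputs.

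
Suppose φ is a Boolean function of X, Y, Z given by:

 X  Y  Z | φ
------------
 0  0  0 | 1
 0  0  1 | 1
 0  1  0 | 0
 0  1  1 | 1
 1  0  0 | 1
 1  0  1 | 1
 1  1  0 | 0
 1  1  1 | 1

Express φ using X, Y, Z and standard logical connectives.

The 0-rows are (0,1,0), (1,1,0). Take each as a conjunction (¬X·Y·¬Z, X·Y·¬Z), form their disjunction, and complement — that gives a formula that is 1 everywhere φ is.

φ(X, Y, Z) = ~(((~X & Y) & ~Z) | ((X & Y) & ~Z))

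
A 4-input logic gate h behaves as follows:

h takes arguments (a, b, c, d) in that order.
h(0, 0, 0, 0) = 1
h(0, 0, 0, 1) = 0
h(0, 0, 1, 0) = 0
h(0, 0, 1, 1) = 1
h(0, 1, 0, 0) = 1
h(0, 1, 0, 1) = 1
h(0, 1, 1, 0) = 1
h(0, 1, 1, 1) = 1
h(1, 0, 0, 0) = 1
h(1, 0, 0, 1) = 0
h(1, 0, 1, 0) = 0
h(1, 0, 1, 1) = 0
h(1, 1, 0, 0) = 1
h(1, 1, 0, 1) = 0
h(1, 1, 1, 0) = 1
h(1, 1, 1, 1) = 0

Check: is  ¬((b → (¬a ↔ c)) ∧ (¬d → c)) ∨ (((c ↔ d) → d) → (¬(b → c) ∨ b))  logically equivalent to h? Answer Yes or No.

No

Evaluate ¬((b → (¬a ↔ c)) ∧ (¬d → c)) ∨ (((c ↔ d) → d) → (¬(b → c) ∨ b)) on each row and compare to h:
  a=0, b=0, c=0, d=0: formula gives 1, h = 1 ✓
  a=0, b=0, c=0, d=1: formula gives 0, h = 0 ✓
  a=0, b=0, c=1, d=0: formula gives 0, h = 0 ✓
  a=0, b=0, c=1, d=1: formula gives 0, but h = 1 ✗
Since they disagree at (0,0,1,1), the expression is not a correct formula for h.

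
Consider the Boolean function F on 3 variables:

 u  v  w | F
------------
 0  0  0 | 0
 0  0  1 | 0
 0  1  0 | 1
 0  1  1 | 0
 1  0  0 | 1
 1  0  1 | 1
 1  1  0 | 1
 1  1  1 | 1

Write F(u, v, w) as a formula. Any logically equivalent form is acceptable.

The 0-rows are (0,0,0), (0,0,1), (0,1,1). Take each as a conjunction (¬u·¬v·¬w, ¬u·¬v·w, ¬u·v·w), form their disjunction, and complement — that gives a formula that is 1 everywhere F is.

F(u, v, w) = not ((((not u and not v) and not w) or ((not u and not v) and w)) or ((not u and v) and w))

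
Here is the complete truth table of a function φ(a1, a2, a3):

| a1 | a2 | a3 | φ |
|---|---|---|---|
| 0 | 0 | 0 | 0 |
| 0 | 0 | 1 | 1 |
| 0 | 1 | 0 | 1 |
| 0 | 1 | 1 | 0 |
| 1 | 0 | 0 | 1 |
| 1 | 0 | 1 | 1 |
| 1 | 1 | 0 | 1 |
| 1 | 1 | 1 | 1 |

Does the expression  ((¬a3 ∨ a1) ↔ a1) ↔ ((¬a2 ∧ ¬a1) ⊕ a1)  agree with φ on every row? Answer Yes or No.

Yes

Check the formula against φ row by row:
  a1=0, a2=0, a3=0: formula gives 0, φ = 0 ✓
  a1=0, a2=0, a3=1: formula gives 1, φ = 1 ✓
  a1=0, a2=1, a3=0: formula gives 1, φ = 1 ✓
  a1=0, a2=1, a3=1: formula gives 0, φ = 0 ✓
  a1=1, a2=0, a3=0: formula gives 1, φ = 1 ✓
  … (the remaining 3 rows also agree.)
Every row agrees, so the formula is equivalent.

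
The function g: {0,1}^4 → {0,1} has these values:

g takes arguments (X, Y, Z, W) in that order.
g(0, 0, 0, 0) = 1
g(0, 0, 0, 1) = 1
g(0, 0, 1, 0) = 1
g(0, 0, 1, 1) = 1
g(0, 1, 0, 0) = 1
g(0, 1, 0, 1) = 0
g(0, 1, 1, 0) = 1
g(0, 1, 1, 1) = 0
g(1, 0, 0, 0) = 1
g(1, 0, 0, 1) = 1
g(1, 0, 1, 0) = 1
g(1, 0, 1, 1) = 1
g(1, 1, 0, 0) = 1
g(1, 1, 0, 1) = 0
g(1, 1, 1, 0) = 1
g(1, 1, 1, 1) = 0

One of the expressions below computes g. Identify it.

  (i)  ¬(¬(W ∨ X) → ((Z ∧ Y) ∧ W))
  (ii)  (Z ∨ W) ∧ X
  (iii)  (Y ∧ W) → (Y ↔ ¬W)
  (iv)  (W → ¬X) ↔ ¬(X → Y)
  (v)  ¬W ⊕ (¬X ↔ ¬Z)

(i) fails at (0,0,0,1): the formula yields 0, g is 1.
(ii) fails at (0,0,0,0): the formula yields 0, g is 1.
(iv) fails at (0,0,0,0): the formula yields 0, g is 1.
(v) fails at (0,0,0,0): the formula yields 0, g is 1.
(iii) is the remaining candidate, and it agrees with g on all 16 inputs.

iii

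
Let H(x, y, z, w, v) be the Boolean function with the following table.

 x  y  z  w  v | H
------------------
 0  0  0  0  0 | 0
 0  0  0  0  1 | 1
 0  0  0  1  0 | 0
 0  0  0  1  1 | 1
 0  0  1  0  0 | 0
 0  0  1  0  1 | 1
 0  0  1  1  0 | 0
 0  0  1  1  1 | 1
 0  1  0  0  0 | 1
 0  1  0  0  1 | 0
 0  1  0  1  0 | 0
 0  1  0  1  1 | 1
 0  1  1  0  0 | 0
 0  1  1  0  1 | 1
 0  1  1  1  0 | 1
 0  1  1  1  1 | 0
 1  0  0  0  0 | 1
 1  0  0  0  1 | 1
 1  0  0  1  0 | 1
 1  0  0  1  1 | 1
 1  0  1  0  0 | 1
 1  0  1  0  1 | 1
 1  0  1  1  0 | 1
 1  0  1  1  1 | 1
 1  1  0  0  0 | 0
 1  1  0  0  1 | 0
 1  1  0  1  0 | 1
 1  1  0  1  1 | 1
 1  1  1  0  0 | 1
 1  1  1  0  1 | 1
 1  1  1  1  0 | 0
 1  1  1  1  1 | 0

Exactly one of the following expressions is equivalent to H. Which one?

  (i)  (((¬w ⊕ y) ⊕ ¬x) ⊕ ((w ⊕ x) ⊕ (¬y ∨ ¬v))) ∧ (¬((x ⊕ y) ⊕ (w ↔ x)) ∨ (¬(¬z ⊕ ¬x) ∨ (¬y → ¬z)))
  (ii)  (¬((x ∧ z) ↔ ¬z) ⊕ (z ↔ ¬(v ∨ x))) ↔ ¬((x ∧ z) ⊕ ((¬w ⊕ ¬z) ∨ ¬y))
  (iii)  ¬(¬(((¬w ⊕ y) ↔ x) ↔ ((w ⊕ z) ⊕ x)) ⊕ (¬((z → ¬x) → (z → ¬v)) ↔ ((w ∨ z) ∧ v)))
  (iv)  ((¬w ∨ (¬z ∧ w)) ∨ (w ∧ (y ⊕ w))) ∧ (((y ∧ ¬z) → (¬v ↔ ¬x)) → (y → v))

ii

(i) fails at (0,0,0,0,0): the formula yields 1, H is 0.
(iii) fails at (0,0,0,0,1): the formula yields 0, H is 1.
(iv) fails at (0,0,0,0,0): the formula yields 1, H is 0.
That leaves (ii). Evaluating it on every row reproduces the table of H exactly.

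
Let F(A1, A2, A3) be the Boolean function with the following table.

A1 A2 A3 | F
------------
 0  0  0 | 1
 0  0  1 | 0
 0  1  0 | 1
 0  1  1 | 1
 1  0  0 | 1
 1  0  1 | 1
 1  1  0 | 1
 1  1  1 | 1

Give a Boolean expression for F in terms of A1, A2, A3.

F(A1, A2, A3) = not ((not A1 and not A2) and A3)

Only row (0,0,1) gives 0. So F is 1 everywhere except there — the complement of the minterm ¬A1·¬A2·A3.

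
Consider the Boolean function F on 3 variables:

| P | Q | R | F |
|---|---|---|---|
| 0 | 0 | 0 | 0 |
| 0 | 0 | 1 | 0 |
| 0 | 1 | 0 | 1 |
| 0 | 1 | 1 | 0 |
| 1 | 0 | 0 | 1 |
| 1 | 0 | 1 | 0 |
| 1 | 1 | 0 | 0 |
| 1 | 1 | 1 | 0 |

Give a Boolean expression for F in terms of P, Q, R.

F(P, Q, R) = ((¬P ∧ Q) ∧ ¬R) ∨ ((P ∧ ¬Q) ∧ ¬R)

F=1 on 2 inputs: (0,1,0), (1,0,0). Reading each as a conjunction of literals (¬P·Q·¬R, P·¬Q·¬R) and taking the OR gives the canonical DNF.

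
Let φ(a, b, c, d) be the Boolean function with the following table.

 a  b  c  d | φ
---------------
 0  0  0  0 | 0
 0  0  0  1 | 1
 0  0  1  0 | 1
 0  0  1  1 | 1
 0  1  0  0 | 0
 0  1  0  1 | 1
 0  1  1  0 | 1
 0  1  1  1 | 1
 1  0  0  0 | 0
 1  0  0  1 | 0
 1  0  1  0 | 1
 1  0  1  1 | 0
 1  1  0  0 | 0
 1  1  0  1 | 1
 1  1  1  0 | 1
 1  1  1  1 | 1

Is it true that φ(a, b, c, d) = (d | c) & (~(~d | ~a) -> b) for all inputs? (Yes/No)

Test each input against both φ and the formula:
  a=0, b=0, c=0, d=0: formula gives 0, φ = 0 ✓
  a=0, b=0, c=0, d=1: formula gives 1, φ = 1 ✓
  a=0, b=0, c=1, d=0: formula gives 1, φ = 1 ✓
  a=0, b=0, c=1, d=1: formula gives 1, φ = 1 ✓
  …and likewise for the remaining 12 rows.
All 16 rows match — the expression computes φ exactly.

Yes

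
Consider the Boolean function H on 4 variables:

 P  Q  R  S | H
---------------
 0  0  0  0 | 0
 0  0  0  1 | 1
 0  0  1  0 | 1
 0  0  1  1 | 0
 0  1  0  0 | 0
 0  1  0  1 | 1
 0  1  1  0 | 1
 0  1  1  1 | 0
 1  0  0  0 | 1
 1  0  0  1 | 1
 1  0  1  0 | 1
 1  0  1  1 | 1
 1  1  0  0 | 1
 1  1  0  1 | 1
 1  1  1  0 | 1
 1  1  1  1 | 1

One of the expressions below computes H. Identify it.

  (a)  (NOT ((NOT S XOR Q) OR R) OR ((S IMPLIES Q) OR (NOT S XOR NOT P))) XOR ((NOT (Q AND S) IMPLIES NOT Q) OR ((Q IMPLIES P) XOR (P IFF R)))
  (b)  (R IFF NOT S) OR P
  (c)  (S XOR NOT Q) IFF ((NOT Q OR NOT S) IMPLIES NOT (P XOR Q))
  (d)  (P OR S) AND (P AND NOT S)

(a) disagrees with H on (0,0,0,1) (formula → 0, table → 1); rule it out.
(c) disagrees with H on (0,0,0,0) (formula → 1, table → 0); rule it out.
(d) disagrees with H on (0,0,0,1) (formula → 0, table → 1); rule it out.
(b) is the remaining candidate, and it agrees with H on all 16 inputs.

b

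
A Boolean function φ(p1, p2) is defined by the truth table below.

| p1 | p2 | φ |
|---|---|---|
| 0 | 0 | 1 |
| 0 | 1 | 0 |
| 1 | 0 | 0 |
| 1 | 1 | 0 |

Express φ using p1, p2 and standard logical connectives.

The output is 1 only when every input is 0 — NOR of all inputs.

φ(p1, p2) = ¬(p1 ∨ p2)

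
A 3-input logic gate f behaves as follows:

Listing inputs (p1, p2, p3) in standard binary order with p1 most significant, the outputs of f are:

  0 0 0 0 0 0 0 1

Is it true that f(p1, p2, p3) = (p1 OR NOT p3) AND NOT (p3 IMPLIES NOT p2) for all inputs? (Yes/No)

Yes

Check the formula against f row by row:
  p1=0, p2=0, p3=0: formula gives 0, f = 0 ✓
  p1=0, p2=0, p3=1: formula gives 0, f = 0 ✓
  p1=0, p2=1, p3=0: formula gives 0, f = 0 ✓
  p1=0, p2=1, p3=1: formula gives 0, f = 0 ✓
  p1=1, p2=0, p3=0: formula gives 0, f = 0 ✓
  …and likewise for the remaining 3 rows.
No disagreement on any input; they are logically equivalent.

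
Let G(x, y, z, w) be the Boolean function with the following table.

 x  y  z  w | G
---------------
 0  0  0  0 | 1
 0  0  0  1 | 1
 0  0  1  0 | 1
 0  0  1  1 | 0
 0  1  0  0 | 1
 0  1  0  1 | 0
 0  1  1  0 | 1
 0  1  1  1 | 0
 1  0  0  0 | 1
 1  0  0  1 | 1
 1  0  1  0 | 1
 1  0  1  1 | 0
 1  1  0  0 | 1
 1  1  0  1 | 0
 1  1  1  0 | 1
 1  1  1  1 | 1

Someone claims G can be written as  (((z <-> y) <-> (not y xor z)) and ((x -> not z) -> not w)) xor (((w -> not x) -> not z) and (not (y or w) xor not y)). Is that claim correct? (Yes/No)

Yes

Check the formula against G row by row:
  x=0, y=0, z=0, w=0: formula gives 1, G = 1 ✓
  x=0, y=0, z=0, w=1: formula gives 1, G = 1 ✓
  x=0, y=0, z=1, w=0: formula gives 1, G = 1 ✓
  x=0, y=0, z=1, w=1: formula gives 0, G = 0 ✓
  …and likewise for the remaining 12 rows.
All 16 rows match — the expression computes G exactly.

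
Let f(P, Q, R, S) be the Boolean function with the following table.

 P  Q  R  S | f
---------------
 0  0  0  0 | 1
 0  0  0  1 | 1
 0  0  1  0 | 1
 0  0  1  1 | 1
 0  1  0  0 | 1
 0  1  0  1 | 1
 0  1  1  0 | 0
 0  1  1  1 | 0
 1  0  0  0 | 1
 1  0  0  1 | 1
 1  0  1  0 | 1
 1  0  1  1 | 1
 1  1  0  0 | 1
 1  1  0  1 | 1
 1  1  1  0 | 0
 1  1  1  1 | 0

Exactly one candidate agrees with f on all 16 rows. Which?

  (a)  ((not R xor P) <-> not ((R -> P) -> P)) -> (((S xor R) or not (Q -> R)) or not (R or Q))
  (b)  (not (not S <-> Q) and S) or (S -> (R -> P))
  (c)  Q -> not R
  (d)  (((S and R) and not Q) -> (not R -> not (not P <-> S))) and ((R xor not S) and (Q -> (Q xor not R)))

(a): at (0,0,1,1) it gives 0, but f = 1 — eliminated.
(b): at (0,0,1,1) it gives 0, but f = 1 — eliminated.
(d): at (0,0,0,1) it gives 0, but f = 1 — eliminated.
Only (c) survives; checking it on all 16 rows confirms it matches f.

c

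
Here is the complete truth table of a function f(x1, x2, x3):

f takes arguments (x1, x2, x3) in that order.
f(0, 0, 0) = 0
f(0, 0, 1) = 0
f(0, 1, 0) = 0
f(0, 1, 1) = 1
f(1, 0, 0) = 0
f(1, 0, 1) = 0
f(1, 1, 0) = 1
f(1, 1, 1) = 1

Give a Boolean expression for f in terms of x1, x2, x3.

f(x1, x2, x3) = (((x1' · x2) · x3) + ((x1 · x2) · x3')) + ((x1 · x2) · x3)

f=1 on 3 inputs: (0,1,1), (1,1,0), (1,1,1). Reading each as a conjunction of literals (¬x1·x2·x3, x1·x2·¬x3, x1·x2·x3) and taking the OR gives the canonical DNF.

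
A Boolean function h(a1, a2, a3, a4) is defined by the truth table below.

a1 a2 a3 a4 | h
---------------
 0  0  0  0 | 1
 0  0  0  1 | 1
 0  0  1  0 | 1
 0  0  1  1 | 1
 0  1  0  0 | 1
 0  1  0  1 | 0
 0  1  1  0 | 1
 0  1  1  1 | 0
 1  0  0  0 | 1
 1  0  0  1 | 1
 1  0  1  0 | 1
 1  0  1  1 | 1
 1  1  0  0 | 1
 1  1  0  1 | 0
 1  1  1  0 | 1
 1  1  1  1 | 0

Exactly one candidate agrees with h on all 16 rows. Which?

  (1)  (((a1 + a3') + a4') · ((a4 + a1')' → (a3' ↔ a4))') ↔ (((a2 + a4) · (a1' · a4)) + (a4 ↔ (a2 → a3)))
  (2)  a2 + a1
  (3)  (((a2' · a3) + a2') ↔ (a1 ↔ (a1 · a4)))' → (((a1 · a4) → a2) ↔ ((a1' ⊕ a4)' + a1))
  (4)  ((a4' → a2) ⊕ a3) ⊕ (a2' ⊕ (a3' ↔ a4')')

4

(1): at (0,0,0,1) it gives 0, but h = 1 — eliminated.
(2): at (0,0,0,0) it gives 0, but h = 1 — eliminated.
(3): at (0,1,0,0) it gives 0, but h = 1 — eliminated.
(4) is the remaining candidate, and it agrees with h on all 16 inputs.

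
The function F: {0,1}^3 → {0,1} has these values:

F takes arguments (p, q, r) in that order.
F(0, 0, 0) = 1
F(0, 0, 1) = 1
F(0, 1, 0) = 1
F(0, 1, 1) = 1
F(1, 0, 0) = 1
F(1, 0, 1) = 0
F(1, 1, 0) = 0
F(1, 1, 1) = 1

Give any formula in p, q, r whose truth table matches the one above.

F(p, q, r) = (((p · q') · r) + ((p · q) · r'))'

There are just 2 zero rows: (1,0,1), (1,1,0). Their minterms are p·¬q·r, p·q·¬r; the OR of those covers precisely the 0-outputs, and negating it yields F.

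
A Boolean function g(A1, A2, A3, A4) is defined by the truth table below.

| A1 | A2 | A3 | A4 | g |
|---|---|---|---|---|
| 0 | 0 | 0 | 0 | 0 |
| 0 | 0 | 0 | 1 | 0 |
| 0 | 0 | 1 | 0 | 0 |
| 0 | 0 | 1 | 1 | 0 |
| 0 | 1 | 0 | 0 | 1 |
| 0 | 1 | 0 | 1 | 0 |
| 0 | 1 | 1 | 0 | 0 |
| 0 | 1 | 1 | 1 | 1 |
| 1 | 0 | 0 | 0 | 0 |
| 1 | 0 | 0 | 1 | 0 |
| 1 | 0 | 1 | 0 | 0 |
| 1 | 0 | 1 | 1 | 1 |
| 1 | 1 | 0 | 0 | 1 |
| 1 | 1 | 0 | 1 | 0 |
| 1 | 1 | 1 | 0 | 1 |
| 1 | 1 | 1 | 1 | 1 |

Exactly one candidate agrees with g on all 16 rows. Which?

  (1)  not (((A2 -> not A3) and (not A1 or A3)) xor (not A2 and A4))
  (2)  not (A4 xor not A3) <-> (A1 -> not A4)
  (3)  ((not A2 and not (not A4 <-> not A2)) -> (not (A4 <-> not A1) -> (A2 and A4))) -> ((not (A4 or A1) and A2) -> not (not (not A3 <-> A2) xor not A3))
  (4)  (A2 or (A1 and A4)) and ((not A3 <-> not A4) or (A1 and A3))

(1): at (0,0,0,1) it gives 1, but g = 0 — eliminated.
(2): at (0,0,0,1) it gives 1, but g = 0 — eliminated.
(3): at (0,0,0,0) it gives 1, but g = 0 — eliminated.
Only (4) survives; checking it on all 16 rows confirms it matches g.

4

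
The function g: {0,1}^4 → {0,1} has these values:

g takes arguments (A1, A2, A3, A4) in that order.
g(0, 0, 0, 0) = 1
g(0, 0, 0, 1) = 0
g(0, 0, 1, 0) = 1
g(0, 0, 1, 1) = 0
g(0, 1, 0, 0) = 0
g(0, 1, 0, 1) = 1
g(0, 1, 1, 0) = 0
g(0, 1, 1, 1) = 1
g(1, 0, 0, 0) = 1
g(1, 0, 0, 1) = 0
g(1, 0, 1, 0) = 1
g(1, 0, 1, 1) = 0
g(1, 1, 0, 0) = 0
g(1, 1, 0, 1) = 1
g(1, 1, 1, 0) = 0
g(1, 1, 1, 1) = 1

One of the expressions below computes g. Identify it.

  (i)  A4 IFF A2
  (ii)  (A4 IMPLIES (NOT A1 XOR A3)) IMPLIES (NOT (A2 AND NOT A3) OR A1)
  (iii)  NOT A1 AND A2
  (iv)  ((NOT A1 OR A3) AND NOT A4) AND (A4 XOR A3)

(ii): at (0,0,0,1) it gives 1, but g = 0 — eliminated.
(iii): at (0,0,0,0) it gives 0, but g = 1 — eliminated.
(iv): at (0,0,0,0) it gives 0, but g = 1 — eliminated.
That leaves (i). Evaluating it on every row reproduces the table of g exactly.

i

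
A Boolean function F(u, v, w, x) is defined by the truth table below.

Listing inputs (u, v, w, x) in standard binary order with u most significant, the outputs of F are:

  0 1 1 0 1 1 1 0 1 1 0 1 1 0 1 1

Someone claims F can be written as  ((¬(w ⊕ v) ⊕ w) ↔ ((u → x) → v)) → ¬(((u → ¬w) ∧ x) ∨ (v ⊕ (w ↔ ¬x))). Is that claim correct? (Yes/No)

No

Check the formula against F row by row:
  u=0, v=0, w=0, x=0: formula gives 1, but F = 0 ✗
A single disagreement suffices: at (0,0,0,0) they differ, so the formula does not compute F.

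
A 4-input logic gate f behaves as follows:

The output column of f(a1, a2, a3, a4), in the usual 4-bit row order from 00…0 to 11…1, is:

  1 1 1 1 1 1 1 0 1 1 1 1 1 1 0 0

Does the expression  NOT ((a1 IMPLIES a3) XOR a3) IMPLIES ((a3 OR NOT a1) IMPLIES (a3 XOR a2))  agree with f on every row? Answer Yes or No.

No

Evaluate NOT ((a1 IMPLIES a3) XOR a3) IMPLIES ((a3 OR NOT a1) IMPLIES (a3 XOR a2)) on each row and compare to f:
  a1=0, a2=0, a3=0, a4=0: formula gives 1, f = 1 ✓
  a1=0, a2=0, a3=0, a4=1: formula gives 1, f = 1 ✓
  a1=0, a2=0, a3=1, a4=0: formula gives 1, f = 1 ✓
  a1=0, a2=0, a3=1, a4=1: formula gives 1, f = 1 ✓
  …
  a1=0, a2=1, a3=1, a4=0: formula gives 0, but f = 1 ✗
Since they disagree at (0,1,1,0), the expression is not a correct formula for f.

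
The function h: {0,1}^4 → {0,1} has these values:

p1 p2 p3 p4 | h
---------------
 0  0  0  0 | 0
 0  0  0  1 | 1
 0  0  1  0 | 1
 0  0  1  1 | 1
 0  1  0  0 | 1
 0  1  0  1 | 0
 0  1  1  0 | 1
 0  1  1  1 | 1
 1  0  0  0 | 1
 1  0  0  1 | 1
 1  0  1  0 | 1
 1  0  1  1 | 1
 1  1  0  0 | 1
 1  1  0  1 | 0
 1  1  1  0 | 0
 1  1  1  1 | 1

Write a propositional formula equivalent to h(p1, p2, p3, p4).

h is 0 on only 4 rows — (0,0,0,0), (0,1,0,1), (1,1,0,1), (1,1,1,0). Writing each as a minterm (¬p1·¬p2·¬p3·¬p4, ¬p1·p2·¬p3·p4, p1·p2·¬p3·p4, p1·p2·p3·¬p4) and OR-ing them characterizes exactly where h=0, so h is the negation of that disjunction.

h(p1, p2, p3, p4) = ((((((p1' · p2') · p3') · p4') + (((p1' · p2) · p3') · p4)) + (((p1 · p2) · p3') · p4)) + (((p1 · p2) · p3) · p4'))'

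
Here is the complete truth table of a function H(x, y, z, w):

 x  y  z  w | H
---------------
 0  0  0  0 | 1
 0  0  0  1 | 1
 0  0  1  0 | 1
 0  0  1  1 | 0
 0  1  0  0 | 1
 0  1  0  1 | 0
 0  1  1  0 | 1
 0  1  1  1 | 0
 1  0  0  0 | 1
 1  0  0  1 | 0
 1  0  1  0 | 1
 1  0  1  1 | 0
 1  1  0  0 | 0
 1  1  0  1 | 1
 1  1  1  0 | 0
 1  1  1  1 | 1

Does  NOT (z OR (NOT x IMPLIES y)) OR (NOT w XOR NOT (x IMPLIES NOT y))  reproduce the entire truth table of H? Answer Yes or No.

Check the formula against H row by row:
  x=0, y=0, z=0, w=0: formula gives 1, H = 1 ✓
  x=0, y=0, z=0, w=1: formula gives 1, H = 1 ✓
  x=0, y=0, z=1, w=0: formula gives 1, H = 1 ✓
  x=0, y=0, z=1, w=1: formula gives 0, H = 0 ✓
  …and likewise for the remaining 12 rows.
All 16 rows match — the expression computes H exactly.

Yes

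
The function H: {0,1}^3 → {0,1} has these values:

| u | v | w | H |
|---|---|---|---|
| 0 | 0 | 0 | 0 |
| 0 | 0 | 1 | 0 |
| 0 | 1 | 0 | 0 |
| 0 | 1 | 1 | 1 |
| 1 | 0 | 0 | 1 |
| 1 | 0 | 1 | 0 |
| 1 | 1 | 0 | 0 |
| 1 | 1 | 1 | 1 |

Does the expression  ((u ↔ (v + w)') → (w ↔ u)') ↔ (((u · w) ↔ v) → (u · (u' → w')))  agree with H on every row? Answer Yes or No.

Evaluate ((u ↔ (v + w)') → (w ↔ u)') ↔ (((u · w) ↔ v) → (u · (u' → w'))) on each row and compare to H:
  u=0, v=0, w=0: formula gives 0, H = 0 ✓
  u=0, v=0, w=1: formula gives 0, H = 0 ✓
  u=0, v=1, w=0: formula gives 0, H = 0 ✓
  u=0, v=1, w=1: formula gives 1, H = 1 ✓
  u=1, v=0, w=0: formula gives 1, H = 1 ✓
  u=1, v=0, w=1: formula gives 1, but H = 0 ✗
A single disagreement suffices: at (1,0,1) they differ, so the formula does not compute H.

No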